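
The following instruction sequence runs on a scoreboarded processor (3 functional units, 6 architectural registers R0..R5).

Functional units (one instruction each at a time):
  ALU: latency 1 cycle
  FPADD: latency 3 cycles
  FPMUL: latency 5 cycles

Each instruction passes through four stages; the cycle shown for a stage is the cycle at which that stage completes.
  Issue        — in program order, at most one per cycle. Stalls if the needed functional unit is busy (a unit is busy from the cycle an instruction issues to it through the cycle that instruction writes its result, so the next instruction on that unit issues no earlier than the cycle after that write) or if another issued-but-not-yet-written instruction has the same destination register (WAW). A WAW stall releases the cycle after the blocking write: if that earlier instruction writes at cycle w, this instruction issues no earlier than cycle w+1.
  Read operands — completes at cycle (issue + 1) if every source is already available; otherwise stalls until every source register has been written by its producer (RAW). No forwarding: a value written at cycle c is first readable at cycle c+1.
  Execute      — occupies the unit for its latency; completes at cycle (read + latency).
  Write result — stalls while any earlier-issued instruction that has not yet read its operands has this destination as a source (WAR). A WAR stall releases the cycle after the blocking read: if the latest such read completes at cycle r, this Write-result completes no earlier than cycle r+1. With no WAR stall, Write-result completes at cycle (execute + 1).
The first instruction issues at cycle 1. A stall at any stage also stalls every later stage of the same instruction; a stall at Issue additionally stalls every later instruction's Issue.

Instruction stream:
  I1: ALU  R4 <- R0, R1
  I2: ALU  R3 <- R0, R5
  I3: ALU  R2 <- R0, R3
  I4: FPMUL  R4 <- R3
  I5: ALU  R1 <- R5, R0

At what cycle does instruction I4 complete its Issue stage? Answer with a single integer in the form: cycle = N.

cycle = 10

1) issue 1, read 2, done 3, write 4
2) issue 5, read 6, done 7, write 8  <struct: ALU busy until I1 writes@4>
3) issue 9, read 10, done 11, write 12  <struct: ALU busy until I2 writes@8>
4) issue 10, read 11, done 16, write 17
5) issue 13, read 14, done 15, write 16  <struct: ALU busy until I3 writes@12>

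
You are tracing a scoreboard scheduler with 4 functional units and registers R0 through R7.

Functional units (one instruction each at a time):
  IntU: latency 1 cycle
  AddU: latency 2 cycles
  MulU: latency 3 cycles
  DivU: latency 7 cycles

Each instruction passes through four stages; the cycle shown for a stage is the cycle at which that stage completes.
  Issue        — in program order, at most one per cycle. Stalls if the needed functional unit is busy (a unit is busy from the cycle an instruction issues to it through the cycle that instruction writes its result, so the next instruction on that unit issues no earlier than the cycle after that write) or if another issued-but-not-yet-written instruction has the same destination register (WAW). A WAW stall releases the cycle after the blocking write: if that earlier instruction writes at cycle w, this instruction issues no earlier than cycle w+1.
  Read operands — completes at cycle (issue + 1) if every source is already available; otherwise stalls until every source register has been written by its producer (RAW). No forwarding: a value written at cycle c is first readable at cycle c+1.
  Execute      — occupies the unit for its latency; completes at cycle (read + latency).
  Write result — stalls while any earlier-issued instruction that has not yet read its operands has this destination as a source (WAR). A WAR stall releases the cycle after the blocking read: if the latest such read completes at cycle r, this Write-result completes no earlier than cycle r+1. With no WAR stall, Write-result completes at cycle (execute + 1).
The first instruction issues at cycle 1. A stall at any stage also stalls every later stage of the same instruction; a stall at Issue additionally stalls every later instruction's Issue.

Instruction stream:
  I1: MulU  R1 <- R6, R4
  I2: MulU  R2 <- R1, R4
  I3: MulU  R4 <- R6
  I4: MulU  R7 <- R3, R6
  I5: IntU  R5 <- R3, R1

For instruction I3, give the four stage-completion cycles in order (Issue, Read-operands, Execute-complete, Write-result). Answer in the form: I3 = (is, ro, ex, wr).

I1  is:1  ro:2  ex:5  wr:6
I2  is:7  ro:8  ex:11  wr:12  — struct: MulU busy until I1 writes@6
I3  is:13  ro:14  ex:17  wr:18  — struct: MulU busy until I2 writes@12
I4  is:19  ro:20  ex:23  wr:24  — struct: MulU busy until I3 writes@18
I5  is:20  ro:21  ex:22  wr:23

I3 = (13, 14, 17, 18)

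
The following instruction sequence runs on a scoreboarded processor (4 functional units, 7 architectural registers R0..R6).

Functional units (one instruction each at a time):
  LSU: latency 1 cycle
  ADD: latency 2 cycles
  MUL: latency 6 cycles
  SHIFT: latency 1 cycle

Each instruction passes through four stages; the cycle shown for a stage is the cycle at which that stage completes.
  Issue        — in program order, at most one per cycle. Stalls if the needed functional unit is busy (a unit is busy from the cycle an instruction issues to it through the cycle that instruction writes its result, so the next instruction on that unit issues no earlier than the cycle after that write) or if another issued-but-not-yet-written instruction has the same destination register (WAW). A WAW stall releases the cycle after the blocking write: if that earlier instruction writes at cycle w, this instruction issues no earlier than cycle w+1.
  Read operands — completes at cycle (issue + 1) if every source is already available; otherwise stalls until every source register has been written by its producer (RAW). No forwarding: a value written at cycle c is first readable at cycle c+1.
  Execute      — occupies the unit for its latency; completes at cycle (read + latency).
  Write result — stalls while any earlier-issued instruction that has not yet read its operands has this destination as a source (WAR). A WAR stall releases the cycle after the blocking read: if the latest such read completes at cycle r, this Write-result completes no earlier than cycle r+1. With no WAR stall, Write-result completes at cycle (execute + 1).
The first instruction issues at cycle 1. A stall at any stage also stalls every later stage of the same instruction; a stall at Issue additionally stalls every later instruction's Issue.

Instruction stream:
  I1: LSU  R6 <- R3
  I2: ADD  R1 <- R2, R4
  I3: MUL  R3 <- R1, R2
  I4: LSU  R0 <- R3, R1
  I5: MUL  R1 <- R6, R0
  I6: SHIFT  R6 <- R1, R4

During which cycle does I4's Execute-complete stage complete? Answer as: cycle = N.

cycle = 16

t=1  I1→LSU
t=2  I1 RO, I2→ADD
t=3  I1 EX, I2 RO, I3→MUL
t=4  I1 WR R6
t=5  I2 EX, I4→LSU
t=6  I2 WR R1
t=7  I3 RO
t=13  I3 EX
t=14  I3 WR R3
t=15  I4 RO, I5→MUL
t=16  I4 EX, I6→SHIFT
t=17  I4 WR R0
t=18  I5 RO
t=24  I5 EX
t=25  I5 WR R1
t=26  I6 RO
t=27  I6 EX
t=28  I6 WR R6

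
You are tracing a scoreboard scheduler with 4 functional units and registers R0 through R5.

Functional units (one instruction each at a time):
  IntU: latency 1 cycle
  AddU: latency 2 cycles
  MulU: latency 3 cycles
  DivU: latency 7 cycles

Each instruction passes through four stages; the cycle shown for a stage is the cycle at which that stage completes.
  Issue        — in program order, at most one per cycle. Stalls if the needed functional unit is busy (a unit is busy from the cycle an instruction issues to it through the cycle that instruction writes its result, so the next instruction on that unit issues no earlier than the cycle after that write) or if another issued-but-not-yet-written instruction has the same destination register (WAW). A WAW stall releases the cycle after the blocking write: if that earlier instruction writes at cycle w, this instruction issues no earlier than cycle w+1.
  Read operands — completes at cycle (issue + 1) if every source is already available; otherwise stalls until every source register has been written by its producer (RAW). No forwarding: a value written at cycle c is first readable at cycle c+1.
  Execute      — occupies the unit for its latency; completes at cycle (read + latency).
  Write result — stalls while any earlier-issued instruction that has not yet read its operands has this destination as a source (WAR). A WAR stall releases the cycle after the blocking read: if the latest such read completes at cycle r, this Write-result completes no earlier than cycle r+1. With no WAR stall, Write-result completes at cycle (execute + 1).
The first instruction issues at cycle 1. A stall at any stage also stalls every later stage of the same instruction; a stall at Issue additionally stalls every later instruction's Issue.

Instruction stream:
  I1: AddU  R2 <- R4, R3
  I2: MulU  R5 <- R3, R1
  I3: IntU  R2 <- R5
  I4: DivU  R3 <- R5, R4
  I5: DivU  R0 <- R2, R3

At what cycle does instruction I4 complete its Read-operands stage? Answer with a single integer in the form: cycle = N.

[1] I1 issues→AddU
[2] I1 reads, I2 issues→MulU
[3] I2 reads
[4] I1 exec-done
[5] I1 writes R2
[6] I2 exec-done, I3 issues→IntU
[7] I2 writes R5, I4 issues→DivU
[8] I3 reads, I4 reads
[9] I3 exec-done
[10] I3 writes R2
[15] I4 exec-done
[16] I4 writes R3
[17] I5 issues→DivU
[18] I5 reads
[25] I5 exec-done
[26] I5 writes R0

cycle = 8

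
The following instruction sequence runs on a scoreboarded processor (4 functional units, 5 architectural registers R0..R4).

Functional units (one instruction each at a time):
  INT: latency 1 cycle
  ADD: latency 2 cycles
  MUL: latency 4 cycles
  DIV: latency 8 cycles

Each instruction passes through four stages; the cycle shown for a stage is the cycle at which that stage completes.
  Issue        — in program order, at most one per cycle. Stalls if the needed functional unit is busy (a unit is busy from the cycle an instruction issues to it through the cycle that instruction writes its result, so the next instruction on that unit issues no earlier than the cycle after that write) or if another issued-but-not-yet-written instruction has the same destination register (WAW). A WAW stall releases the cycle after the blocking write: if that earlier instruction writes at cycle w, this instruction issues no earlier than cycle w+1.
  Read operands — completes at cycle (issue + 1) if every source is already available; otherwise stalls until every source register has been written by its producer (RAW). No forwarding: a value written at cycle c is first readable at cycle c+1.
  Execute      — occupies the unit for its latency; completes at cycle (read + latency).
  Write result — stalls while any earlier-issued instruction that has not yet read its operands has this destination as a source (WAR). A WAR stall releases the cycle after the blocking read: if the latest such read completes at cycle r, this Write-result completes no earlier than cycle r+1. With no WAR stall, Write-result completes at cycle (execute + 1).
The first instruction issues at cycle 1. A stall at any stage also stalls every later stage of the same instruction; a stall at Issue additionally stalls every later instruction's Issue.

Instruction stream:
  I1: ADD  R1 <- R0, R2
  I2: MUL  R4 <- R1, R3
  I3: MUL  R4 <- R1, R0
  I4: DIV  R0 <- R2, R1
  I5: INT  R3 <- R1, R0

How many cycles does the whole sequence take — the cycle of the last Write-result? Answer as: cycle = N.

cycle = 26

[1] issue I1 (ADD)
[2] I1 read-ops; issue I2 (MUL)
[4] I1 finished on ADD
[5] I1→R1
[6] I2 read-ops
[10] I2 finished on MUL
[11] I2→R4
[12] issue I3 (MUL)
[13] I3 read-ops; issue I4 (DIV)
[14] I4 read-ops; issue I5 (INT)
[17] I3 finished on MUL
[18] I3→R4
[22] I4 finished on DIV
[23] I4→R0
[24] I5 read-ops
[25] I5 finished on INT
[26] I5→R3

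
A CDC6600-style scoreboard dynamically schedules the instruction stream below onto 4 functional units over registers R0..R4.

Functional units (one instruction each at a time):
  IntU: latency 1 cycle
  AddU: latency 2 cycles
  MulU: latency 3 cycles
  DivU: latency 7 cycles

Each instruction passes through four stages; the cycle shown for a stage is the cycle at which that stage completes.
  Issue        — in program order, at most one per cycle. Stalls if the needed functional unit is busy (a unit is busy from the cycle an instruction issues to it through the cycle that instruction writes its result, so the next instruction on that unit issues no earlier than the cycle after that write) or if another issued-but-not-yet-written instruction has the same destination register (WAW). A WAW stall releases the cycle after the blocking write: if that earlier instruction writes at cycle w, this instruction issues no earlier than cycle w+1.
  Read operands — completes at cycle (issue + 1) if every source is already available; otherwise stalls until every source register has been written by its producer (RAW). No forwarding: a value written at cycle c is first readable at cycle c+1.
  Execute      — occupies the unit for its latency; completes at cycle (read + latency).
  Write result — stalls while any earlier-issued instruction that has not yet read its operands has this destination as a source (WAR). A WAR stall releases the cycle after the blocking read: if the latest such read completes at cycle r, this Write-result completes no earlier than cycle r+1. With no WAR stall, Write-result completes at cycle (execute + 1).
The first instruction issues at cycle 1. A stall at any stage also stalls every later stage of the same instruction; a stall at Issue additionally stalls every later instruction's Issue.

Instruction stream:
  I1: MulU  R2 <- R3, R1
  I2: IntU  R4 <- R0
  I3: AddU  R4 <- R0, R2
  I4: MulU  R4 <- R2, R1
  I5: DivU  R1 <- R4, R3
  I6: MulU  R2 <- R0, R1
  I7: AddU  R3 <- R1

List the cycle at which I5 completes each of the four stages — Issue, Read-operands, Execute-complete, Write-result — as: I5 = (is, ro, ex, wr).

I5 = (12, 17, 24, 25)

[I1] 1/2/5/6
[I2] 2/3/4/5
[I3] 6/7/9/10  (WAW R4: wait I2 write@5)
[I4] 11/12/15/16  (WAW R4: wait I3 write@10)
[I5] 12/17/24/25  (RAW R4: wait I4 write@16)
[I6] 17/26/29/30  (struct: MulU busy until I4 writes@16; RAW R1: wait I5 write@25)
[I7] 18/26/28/29  (RAW R1: wait I5 write@25)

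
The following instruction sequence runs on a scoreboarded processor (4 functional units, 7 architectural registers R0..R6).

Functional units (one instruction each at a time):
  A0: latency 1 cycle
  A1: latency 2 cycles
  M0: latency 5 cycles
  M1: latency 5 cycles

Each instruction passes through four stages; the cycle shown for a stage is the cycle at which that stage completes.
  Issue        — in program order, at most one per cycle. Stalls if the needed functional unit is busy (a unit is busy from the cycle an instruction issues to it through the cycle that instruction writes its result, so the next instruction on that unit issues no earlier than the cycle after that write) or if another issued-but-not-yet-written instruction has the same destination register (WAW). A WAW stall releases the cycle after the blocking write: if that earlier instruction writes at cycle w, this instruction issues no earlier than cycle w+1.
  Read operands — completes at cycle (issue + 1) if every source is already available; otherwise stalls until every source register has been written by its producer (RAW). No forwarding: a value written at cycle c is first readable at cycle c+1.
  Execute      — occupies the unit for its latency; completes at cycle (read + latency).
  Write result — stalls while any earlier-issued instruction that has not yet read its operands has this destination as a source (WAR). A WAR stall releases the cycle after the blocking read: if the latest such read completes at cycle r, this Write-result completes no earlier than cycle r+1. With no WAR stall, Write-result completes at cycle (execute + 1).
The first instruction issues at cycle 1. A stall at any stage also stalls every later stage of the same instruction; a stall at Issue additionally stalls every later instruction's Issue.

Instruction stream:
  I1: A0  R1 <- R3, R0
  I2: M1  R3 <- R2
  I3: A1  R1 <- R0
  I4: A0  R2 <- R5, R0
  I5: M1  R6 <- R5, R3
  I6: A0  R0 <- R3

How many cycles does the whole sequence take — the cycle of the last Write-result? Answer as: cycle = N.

c1: I1 issues→A0
c2: I1 reads | I2 issues→M1
c3: I1 exec-done | I2 reads
c4: I1 writes R1
c5: I3 issues→A1
c6: I3 reads | I4 issues→A0
c7: I4 reads
c8: I2 exec-done | I3 exec-done | I4 exec-done
c9: I2 writes R3 | I3 writes R1 | I4 writes R2
c10: I5 issues→M1
c11: I5 reads | I6 issues→A0
c12: I6 reads
c13: I6 exec-done
c14: I6 writes R0
c16: I5 exec-done
c17: I5 writes R6

cycle = 17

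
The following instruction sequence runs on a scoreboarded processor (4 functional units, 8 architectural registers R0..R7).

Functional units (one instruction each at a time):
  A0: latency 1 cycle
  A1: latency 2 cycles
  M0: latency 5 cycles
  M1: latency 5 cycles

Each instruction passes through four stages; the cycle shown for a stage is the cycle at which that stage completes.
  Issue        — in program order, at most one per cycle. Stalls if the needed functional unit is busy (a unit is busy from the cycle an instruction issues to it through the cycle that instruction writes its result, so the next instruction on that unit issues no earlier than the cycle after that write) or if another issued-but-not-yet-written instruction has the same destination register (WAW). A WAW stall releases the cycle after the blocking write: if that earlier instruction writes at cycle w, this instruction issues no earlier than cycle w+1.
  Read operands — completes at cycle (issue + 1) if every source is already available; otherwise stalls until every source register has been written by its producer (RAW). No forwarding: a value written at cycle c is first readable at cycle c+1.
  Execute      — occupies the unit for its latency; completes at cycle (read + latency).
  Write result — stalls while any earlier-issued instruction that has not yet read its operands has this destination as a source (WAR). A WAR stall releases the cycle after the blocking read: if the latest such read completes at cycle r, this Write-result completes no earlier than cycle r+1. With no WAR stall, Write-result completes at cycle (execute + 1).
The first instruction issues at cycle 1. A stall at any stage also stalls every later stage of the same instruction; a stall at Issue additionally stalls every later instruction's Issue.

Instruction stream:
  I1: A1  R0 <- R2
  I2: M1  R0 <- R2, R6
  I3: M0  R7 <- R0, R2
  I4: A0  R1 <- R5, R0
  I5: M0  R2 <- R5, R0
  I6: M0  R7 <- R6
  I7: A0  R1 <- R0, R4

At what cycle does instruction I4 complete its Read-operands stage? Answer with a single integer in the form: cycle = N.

c1: I1→A1
c2: I1 RO
c4: I1 EX
c5: I1 WR R0
c6: I2→M1
c7: I2 RO, I3→M0
c8: I4→A0
c12: I2 EX
c13: I2 WR R0
c14: I3 RO, I4 RO
c15: I4 EX
c16: I4 WR R1
c19: I3 EX
c20: I3 WR R7
c21: I5→M0
c22: I5 RO
c27: I5 EX
c28: I5 WR R2
c29: I6→M0
c30: I6 RO, I7→A0
c31: I7 RO
c32: I7 EX
c33: I7 WR R1
c35: I6 EX
c36: I6 WR R7

cycle = 14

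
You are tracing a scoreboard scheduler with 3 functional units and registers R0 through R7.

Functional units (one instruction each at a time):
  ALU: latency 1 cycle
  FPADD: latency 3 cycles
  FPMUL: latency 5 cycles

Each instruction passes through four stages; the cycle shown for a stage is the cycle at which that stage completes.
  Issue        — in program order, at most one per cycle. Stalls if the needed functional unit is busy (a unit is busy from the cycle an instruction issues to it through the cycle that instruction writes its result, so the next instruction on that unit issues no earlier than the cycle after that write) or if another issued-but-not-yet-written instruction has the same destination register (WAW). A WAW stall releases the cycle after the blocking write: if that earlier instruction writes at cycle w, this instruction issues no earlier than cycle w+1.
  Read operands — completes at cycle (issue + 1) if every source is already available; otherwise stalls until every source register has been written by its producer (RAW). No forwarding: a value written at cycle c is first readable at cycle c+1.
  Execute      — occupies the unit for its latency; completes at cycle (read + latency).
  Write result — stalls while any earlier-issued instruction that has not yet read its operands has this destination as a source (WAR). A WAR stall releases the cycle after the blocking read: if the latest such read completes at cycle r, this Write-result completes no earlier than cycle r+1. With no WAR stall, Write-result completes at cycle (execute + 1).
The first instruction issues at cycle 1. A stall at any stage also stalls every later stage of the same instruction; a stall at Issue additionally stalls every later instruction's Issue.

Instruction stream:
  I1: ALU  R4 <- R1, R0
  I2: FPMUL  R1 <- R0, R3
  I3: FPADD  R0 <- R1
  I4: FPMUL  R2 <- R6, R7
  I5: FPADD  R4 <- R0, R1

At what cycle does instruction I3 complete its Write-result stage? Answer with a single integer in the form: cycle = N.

cycle = 14

cycle 1: I1 dispatched to ALU
cycle 2: I1 operands ready | I2 dispatched to FPMUL
cycle 3: I1 complete | I2 operands ready | I3 dispatched to FPADD
cycle 4: R4←I1
cycle 8: I2 complete
cycle 9: R1←I2
cycle 10: I3 operands ready | I4 dispatched to FPMUL
cycle 11: I4 operands ready
cycle 13: I3 complete
cycle 14: R0←I3
cycle 15: I5 dispatched to FPADD
cycle 16: I4 complete | I5 operands ready
cycle 17: R2←I4
cycle 19: I5 complete
cycle 20: R4←I5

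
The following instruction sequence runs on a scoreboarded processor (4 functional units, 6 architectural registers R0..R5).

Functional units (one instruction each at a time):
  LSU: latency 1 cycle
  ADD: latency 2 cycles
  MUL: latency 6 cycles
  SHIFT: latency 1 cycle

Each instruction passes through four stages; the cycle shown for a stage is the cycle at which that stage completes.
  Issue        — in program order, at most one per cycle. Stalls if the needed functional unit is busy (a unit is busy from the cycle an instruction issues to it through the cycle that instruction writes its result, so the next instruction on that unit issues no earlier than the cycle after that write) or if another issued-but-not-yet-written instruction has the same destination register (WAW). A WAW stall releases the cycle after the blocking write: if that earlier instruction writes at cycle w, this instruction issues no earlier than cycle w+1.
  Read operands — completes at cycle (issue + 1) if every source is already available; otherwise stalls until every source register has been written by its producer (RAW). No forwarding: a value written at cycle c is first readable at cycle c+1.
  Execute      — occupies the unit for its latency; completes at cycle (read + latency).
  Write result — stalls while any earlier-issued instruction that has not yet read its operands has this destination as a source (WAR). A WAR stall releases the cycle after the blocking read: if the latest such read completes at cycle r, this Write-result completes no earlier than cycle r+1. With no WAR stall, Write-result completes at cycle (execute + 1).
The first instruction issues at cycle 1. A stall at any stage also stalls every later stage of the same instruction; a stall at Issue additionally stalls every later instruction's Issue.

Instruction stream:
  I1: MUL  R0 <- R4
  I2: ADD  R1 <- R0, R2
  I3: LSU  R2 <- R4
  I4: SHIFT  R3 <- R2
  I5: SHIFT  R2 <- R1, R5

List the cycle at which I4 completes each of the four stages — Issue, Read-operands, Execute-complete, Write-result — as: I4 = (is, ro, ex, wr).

I4 = (4, 12, 13, 14)

c1: issue I1 (MUL)
c2: I1 read-ops · issue I2 (ADD)
c3: issue I3 (LSU)
c4: I3 read-ops · issue I4 (SHIFT)
c5: I3 finished on LSU
c8: I1 finished on MUL
c9: I1→R0
c10: I2 read-ops
c11: I3→R2
c12: I2 finished on ADD · I4 read-ops
c13: I2→R1 · I4 finished on SHIFT
c14: I4→R3
c15: issue I5 (SHIFT)
c16: I5 read-ops
c17: I5 finished on SHIFT
c18: I5→R2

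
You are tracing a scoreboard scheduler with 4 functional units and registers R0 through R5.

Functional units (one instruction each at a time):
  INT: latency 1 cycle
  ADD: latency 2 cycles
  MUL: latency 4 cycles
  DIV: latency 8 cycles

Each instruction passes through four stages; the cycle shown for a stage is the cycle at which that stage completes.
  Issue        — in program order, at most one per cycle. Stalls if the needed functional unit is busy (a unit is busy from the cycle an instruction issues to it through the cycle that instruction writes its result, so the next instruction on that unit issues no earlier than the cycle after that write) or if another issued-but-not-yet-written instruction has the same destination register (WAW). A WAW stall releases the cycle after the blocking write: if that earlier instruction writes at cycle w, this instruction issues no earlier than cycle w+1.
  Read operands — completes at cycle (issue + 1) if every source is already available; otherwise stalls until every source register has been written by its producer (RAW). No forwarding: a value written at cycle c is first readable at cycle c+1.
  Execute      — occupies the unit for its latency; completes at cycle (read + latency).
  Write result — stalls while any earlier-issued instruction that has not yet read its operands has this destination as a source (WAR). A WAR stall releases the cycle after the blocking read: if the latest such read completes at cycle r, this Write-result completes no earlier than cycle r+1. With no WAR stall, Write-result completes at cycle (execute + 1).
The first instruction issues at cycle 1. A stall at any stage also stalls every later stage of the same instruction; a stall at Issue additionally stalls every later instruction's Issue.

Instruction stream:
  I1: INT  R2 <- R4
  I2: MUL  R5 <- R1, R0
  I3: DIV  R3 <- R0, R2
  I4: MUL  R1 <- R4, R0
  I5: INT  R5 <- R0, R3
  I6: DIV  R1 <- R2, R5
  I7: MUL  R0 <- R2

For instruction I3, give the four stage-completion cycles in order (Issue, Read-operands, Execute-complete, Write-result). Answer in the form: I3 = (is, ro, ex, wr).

I3 = (3, 5, 13, 14)

cycle 1: I1 dispatched to INT
cycle 2: I1 operands ready | I2 dispatched to MUL
cycle 3: I1 complete | I2 operands ready | I3 dispatched to DIV
cycle 4: R2←I1
cycle 5: I3 operands ready
cycle 7: I2 complete
cycle 8: R5←I2
cycle 9: I4 dispatched to MUL
cycle 10: I4 operands ready | I5 dispatched to INT
cycle 13: I3 complete
cycle 14: R3←I3 | I4 complete
cycle 15: R1←I4 | I5 operands ready
cycle 16: I5 complete | I6 dispatched to DIV
cycle 17: R5←I5 | I7 dispatched to MUL
cycle 18: I6 operands ready | I7 operands ready
cycle 22: I7 complete
cycle 23: R0←I7
cycle 26: I6 complete
cycle 27: R1←I6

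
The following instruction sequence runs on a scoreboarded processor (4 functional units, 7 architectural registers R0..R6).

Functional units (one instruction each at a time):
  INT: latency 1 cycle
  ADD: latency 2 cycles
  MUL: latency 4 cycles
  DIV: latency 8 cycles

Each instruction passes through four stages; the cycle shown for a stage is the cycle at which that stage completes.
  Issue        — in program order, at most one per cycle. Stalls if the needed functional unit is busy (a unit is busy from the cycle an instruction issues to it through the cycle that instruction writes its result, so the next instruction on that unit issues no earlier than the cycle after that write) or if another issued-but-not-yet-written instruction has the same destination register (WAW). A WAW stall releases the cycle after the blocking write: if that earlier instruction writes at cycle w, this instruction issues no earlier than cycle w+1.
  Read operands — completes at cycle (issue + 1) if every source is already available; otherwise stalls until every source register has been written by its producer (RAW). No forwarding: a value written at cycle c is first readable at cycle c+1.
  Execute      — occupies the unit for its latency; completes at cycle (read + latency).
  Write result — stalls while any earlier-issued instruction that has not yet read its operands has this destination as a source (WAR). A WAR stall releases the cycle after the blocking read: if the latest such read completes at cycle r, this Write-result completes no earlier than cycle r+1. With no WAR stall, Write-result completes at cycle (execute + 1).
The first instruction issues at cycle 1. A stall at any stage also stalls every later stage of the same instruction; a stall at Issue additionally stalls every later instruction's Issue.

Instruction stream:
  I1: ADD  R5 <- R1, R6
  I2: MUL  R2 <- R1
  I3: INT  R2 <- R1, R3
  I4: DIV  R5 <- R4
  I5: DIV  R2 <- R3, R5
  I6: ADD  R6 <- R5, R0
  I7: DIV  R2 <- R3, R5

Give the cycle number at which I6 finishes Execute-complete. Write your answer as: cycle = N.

[1] I1 dispatched to ADD
[2] I1 operands ready · I2 dispatched to MUL
[3] I2 operands ready
[4] I1 complete
[5] R5←I1
[7] I2 complete
[8] R2←I2
[9] I3 dispatched to INT
[10] I3 operands ready · I4 dispatched to DIV
[11] I3 complete · I4 operands ready
[12] R2←I3
[19] I4 complete
[20] R5←I4
[21] I5 dispatched to DIV
[22] I5 operands ready · I6 dispatched to ADD
[23] I6 operands ready
[25] I6 complete
[26] R6←I6
[30] I5 complete
[31] R2←I5
[32] I7 dispatched to DIV
[33] I7 operands ready
[41] I7 complete
[42] R2←I7

cycle = 25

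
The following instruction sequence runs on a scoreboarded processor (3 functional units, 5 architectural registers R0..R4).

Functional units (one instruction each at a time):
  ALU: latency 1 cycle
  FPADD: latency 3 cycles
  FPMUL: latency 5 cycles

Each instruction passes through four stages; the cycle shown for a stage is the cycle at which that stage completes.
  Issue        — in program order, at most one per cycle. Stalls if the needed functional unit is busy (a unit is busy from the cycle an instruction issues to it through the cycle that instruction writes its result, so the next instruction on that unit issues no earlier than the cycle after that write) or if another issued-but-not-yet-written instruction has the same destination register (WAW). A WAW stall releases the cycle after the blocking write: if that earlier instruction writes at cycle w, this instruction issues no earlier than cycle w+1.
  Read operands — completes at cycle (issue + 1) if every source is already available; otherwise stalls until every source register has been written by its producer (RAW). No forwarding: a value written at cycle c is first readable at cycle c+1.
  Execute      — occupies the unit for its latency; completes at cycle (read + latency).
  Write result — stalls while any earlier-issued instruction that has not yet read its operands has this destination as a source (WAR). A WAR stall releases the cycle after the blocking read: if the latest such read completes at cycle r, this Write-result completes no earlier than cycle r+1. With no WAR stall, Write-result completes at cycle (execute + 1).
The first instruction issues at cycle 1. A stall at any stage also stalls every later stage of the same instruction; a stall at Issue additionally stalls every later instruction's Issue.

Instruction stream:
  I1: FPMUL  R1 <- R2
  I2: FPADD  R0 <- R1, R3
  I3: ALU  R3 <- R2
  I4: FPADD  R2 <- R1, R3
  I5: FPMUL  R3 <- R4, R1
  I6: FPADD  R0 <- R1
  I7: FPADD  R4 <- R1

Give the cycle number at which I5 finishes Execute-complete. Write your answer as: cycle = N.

cycle = 21

1) issue 1, read 2, done 7, write 8
2) issue 2, read 9, done 12, write 13  <RAW R1: wait I1 write@8>
3) issue 3, read 4, done 5, write 10  <WAR R3: wait I2 read@9>
4) issue 14, read 15, done 18, write 19  <struct: FPADD busy until I2 writes@13>
5) issue 15, read 16, done 21, write 22
6) issue 20, read 21, done 24, write 25  <struct: FPADD busy until I4 writes@19>
7) issue 26, read 27, done 30, write 31  <struct: FPADD busy until I6 writes@25>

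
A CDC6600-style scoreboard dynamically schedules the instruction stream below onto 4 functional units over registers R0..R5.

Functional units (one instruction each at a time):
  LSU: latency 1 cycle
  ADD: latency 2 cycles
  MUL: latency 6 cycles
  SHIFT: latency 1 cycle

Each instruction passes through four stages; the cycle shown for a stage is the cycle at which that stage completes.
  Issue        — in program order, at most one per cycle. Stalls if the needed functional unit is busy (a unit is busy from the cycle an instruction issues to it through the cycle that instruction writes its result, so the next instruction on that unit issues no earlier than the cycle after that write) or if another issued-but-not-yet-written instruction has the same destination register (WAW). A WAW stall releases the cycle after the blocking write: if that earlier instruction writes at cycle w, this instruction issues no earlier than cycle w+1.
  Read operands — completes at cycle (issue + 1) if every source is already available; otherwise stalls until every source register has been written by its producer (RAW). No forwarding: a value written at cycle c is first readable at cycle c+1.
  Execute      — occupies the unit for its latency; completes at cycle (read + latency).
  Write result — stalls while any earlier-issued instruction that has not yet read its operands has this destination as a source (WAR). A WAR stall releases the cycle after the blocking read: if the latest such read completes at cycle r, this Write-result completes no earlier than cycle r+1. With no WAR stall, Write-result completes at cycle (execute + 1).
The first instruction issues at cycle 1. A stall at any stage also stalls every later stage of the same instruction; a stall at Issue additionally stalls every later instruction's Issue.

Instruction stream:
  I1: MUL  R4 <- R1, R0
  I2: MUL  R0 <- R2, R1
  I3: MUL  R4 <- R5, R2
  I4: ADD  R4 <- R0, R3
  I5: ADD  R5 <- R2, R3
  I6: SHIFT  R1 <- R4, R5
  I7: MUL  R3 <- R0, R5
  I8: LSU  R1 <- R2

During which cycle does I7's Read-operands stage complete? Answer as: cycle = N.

1) issue 1, read 2, done 8, write 9
2) issue 10, read 11, done 17, write 18  <struct: MUL busy until I1 writes@9>
3) issue 19, read 20, done 26, write 27  <struct: MUL busy until I2 writes@18>
4) issue 28, read 29, done 31, write 32  <WAW R4: wait I3 write@27>
5) issue 33, read 34, done 36, write 37  <struct: ADD busy until I4 writes@32>
6) issue 34, read 38, done 39, write 40  <RAW R5: wait I5 write@37>
7) issue 35, read 38, done 44, write 45  <RAW R5: wait I5 write@37>
8) issue 41, read 42, done 43, write 44  <WAW R1: wait I6 write@40>

cycle = 38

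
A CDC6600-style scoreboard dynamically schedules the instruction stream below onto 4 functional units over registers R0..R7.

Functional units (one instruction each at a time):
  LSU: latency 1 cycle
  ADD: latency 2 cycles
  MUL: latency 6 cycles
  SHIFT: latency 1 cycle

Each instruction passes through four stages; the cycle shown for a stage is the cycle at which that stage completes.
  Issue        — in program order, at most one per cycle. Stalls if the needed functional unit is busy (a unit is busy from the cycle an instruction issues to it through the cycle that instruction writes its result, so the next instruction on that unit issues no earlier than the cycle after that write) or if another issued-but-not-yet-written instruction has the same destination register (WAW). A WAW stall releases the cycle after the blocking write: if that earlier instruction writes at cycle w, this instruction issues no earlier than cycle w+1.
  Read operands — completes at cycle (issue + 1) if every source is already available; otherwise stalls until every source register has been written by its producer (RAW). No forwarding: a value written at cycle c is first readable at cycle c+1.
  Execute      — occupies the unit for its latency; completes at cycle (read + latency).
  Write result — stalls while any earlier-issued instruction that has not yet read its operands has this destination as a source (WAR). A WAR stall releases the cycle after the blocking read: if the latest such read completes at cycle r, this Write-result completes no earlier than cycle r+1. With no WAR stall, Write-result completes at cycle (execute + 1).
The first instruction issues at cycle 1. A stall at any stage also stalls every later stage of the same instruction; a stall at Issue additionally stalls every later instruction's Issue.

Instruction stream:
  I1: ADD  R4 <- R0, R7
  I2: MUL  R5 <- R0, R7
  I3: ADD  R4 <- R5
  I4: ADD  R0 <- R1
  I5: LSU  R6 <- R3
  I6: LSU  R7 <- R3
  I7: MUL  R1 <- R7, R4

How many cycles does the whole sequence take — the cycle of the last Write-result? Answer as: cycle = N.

cycle = 31

I1  is:1  ro:2  ex:4  wr:5
I2  is:2  ro:3  ex:9  wr:10
I3  is:6  ro:11  ex:13  wr:14  — struct: ADD busy until I1 writes@5, RAW R5: wait I2 write@10
I4  is:15  ro:16  ex:18  wr:19  — struct: ADD busy until I3 writes@14
I5  is:16  ro:17  ex:18  wr:19
I6  is:20  ro:21  ex:22  wr:23  — struct: LSU busy until I5 writes@19
I7  is:21  ro:24  ex:30  wr:31  — RAW R7: wait I6 write@23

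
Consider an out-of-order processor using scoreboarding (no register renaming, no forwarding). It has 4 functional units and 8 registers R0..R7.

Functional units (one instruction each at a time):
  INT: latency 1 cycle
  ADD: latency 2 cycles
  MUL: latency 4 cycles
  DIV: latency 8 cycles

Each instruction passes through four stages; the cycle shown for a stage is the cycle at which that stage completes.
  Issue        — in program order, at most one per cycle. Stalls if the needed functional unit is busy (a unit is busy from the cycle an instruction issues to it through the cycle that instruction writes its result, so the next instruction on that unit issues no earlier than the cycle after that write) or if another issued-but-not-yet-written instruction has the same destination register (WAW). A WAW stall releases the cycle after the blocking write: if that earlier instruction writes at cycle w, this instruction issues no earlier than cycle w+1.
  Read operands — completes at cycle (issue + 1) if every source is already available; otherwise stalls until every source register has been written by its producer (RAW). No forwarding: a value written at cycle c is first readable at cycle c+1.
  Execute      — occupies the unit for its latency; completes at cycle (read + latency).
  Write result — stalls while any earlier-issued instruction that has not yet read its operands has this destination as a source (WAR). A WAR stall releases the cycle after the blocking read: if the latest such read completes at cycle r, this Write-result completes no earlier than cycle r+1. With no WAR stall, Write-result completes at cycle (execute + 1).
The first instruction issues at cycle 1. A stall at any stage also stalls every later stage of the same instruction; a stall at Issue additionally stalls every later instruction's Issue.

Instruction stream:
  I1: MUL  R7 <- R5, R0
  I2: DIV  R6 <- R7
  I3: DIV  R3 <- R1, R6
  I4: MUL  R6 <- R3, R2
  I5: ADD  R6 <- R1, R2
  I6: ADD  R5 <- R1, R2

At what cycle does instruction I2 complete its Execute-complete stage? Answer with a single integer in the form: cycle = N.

[1] I1 issues→MUL
[2] I1 reads; I2 issues→DIV
[6] I1 exec-done
[7] I1 writes R7
[8] I2 reads
[16] I2 exec-done
[17] I2 writes R6
[18] I3 issues→DIV
[19] I3 reads; I4 issues→MUL
[27] I3 exec-done
[28] I3 writes R3
[29] I4 reads
[33] I4 exec-done
[34] I4 writes R6
[35] I5 issues→ADD
[36] I5 reads
[38] I5 exec-done
[39] I5 writes R6
[40] I6 issues→ADD
[41] I6 reads
[43] I6 exec-done
[44] I6 writes R5

cycle = 16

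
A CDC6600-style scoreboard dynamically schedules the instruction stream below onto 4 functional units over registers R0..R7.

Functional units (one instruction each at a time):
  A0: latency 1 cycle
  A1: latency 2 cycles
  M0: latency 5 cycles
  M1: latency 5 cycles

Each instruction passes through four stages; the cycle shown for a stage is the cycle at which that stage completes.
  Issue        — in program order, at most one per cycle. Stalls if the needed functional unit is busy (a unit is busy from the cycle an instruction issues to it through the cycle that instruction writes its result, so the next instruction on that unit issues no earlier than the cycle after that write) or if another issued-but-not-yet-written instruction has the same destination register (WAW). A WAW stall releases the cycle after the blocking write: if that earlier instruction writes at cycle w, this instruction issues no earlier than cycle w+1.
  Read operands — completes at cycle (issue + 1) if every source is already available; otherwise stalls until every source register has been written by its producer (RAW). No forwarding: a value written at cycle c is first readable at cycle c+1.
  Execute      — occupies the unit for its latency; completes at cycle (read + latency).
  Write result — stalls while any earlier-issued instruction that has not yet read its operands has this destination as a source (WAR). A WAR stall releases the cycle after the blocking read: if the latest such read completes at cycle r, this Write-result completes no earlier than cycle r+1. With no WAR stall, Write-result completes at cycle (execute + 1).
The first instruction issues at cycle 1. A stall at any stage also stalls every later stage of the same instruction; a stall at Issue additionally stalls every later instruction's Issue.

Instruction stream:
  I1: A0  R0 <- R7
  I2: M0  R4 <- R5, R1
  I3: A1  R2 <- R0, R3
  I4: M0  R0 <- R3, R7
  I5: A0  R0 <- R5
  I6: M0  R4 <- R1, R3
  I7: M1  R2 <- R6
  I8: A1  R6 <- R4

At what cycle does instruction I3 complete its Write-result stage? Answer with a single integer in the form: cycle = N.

cycle = 8

I1  is:1  ro:2  ex:3  wr:4
I2  is:2  ro:3  ex:8  wr:9
I3  is:3  ro:5  ex:7  wr:8  — RAW R0: wait I1 write@4
I4  is:10  ro:11  ex:16  wr:17  — struct: M0 busy until I2 writes@9
I5  is:18  ro:19  ex:20  wr:21  — WAW R0: wait I4 write@17
I6  is:19  ro:20  ex:25  wr:26
I7  is:20  ro:21  ex:26  wr:27
I8  is:21  ro:27  ex:29  wr:30  — RAW R4: wait I6 write@26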